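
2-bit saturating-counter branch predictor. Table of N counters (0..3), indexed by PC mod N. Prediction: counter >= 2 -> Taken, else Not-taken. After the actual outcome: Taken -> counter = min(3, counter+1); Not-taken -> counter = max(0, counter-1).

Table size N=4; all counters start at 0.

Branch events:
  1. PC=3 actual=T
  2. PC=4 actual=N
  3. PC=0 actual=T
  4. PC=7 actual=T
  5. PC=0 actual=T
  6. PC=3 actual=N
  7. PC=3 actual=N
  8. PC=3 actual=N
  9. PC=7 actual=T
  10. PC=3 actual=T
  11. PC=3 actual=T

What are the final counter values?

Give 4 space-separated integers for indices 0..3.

Ev 1: PC=3 idx=3 pred=N actual=T -> ctr[3]=1
Ev 2: PC=4 idx=0 pred=N actual=N -> ctr[0]=0
Ev 3: PC=0 idx=0 pred=N actual=T -> ctr[0]=1
Ev 4: PC=7 idx=3 pred=N actual=T -> ctr[3]=2
Ev 5: PC=0 idx=0 pred=N actual=T -> ctr[0]=2
Ev 6: PC=3 idx=3 pred=T actual=N -> ctr[3]=1
Ev 7: PC=3 idx=3 pred=N actual=N -> ctr[3]=0
Ev 8: PC=3 idx=3 pred=N actual=N -> ctr[3]=0
Ev 9: PC=7 idx=3 pred=N actual=T -> ctr[3]=1
Ev 10: PC=3 idx=3 pred=N actual=T -> ctr[3]=2
Ev 11: PC=3 idx=3 pred=T actual=T -> ctr[3]=3

Answer: 2 0 0 3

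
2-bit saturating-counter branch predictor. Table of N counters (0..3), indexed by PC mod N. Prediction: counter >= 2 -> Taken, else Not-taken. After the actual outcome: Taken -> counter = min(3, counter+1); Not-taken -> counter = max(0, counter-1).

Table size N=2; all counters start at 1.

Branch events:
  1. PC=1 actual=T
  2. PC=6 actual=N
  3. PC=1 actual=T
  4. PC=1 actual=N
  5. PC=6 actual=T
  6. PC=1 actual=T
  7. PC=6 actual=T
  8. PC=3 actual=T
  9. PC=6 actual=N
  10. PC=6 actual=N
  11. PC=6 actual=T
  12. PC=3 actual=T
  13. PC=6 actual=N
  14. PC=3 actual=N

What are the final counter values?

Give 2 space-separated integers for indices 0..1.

Answer: 0 2

Derivation:
Ev 1: PC=1 idx=1 pred=N actual=T -> ctr[1]=2
Ev 2: PC=6 idx=0 pred=N actual=N -> ctr[0]=0
Ev 3: PC=1 idx=1 pred=T actual=T -> ctr[1]=3
Ev 4: PC=1 idx=1 pred=T actual=N -> ctr[1]=2
Ev 5: PC=6 idx=0 pred=N actual=T -> ctr[0]=1
Ev 6: PC=1 idx=1 pred=T actual=T -> ctr[1]=3
Ev 7: PC=6 idx=0 pred=N actual=T -> ctr[0]=2
Ev 8: PC=3 idx=1 pred=T actual=T -> ctr[1]=3
Ev 9: PC=6 idx=0 pred=T actual=N -> ctr[0]=1
Ev 10: PC=6 idx=0 pred=N actual=N -> ctr[0]=0
Ev 11: PC=6 idx=0 pred=N actual=T -> ctr[0]=1
Ev 12: PC=3 idx=1 pred=T actual=T -> ctr[1]=3
Ev 13: PC=6 idx=0 pred=N actual=N -> ctr[0]=0
Ev 14: PC=3 idx=1 pred=T actual=N -> ctr[1]=2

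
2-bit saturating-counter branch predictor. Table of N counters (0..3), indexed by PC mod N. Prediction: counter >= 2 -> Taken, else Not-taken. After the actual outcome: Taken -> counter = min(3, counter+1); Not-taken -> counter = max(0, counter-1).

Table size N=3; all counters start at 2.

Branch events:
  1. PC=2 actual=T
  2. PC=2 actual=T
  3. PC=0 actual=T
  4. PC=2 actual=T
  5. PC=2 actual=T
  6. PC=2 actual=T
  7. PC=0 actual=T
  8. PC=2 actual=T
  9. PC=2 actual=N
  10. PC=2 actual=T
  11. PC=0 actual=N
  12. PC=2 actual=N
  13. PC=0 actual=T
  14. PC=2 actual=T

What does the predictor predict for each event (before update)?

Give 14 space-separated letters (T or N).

Answer: T T T T T T T T T T T T T T

Derivation:
Ev 1: PC=2 idx=2 pred=T actual=T -> ctr[2]=3
Ev 2: PC=2 idx=2 pred=T actual=T -> ctr[2]=3
Ev 3: PC=0 idx=0 pred=T actual=T -> ctr[0]=3
Ev 4: PC=2 idx=2 pred=T actual=T -> ctr[2]=3
Ev 5: PC=2 idx=2 pred=T actual=T -> ctr[2]=3
Ev 6: PC=2 idx=2 pred=T actual=T -> ctr[2]=3
Ev 7: PC=0 idx=0 pred=T actual=T -> ctr[0]=3
Ev 8: PC=2 idx=2 pred=T actual=T -> ctr[2]=3
Ev 9: PC=2 idx=2 pred=T actual=N -> ctr[2]=2
Ev 10: PC=2 idx=2 pred=T actual=T -> ctr[2]=3
Ev 11: PC=0 idx=0 pred=T actual=N -> ctr[0]=2
Ev 12: PC=2 idx=2 pred=T actual=N -> ctr[2]=2
Ev 13: PC=0 idx=0 pred=T actual=T -> ctr[0]=3
Ev 14: PC=2 idx=2 pred=T actual=T -> ctr[2]=3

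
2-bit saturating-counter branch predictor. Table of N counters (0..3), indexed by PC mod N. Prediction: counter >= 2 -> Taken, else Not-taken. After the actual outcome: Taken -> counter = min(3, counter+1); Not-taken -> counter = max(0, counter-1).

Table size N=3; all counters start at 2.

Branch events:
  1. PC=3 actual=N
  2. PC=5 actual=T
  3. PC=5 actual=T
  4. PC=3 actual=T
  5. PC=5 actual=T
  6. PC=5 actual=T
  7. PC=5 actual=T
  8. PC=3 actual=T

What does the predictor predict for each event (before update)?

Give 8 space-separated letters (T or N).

Answer: T T T N T T T T

Derivation:
Ev 1: PC=3 idx=0 pred=T actual=N -> ctr[0]=1
Ev 2: PC=5 idx=2 pred=T actual=T -> ctr[2]=3
Ev 3: PC=5 idx=2 pred=T actual=T -> ctr[2]=3
Ev 4: PC=3 idx=0 pred=N actual=T -> ctr[0]=2
Ev 5: PC=5 idx=2 pred=T actual=T -> ctr[2]=3
Ev 6: PC=5 idx=2 pred=T actual=T -> ctr[2]=3
Ev 7: PC=5 idx=2 pred=T actual=T -> ctr[2]=3
Ev 8: PC=3 idx=0 pred=T actual=T -> ctr[0]=3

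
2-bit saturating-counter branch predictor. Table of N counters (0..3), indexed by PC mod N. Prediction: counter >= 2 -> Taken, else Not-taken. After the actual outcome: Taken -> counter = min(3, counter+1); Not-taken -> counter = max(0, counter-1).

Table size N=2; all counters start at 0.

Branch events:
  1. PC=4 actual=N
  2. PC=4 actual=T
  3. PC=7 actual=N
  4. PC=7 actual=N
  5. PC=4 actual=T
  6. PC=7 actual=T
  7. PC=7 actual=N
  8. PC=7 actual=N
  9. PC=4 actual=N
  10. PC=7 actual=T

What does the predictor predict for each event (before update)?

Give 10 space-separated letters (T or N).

Ev 1: PC=4 idx=0 pred=N actual=N -> ctr[0]=0
Ev 2: PC=4 idx=0 pred=N actual=T -> ctr[0]=1
Ev 3: PC=7 idx=1 pred=N actual=N -> ctr[1]=0
Ev 4: PC=7 idx=1 pred=N actual=N -> ctr[1]=0
Ev 5: PC=4 idx=0 pred=N actual=T -> ctr[0]=2
Ev 6: PC=7 idx=1 pred=N actual=T -> ctr[1]=1
Ev 7: PC=7 idx=1 pred=N actual=N -> ctr[1]=0
Ev 8: PC=7 idx=1 pred=N actual=N -> ctr[1]=0
Ev 9: PC=4 idx=0 pred=T actual=N -> ctr[0]=1
Ev 10: PC=7 idx=1 pred=N actual=T -> ctr[1]=1

Answer: N N N N N N N N T N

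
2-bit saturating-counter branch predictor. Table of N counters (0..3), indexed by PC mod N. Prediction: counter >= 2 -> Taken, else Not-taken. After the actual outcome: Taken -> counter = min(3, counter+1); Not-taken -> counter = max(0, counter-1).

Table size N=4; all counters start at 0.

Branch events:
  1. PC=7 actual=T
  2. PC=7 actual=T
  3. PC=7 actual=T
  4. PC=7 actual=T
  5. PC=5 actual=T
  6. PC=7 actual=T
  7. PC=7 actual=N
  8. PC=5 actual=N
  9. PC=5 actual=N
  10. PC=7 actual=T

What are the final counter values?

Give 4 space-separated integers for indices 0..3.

Answer: 0 0 0 3

Derivation:
Ev 1: PC=7 idx=3 pred=N actual=T -> ctr[3]=1
Ev 2: PC=7 idx=3 pred=N actual=T -> ctr[3]=2
Ev 3: PC=7 idx=3 pred=T actual=T -> ctr[3]=3
Ev 4: PC=7 idx=3 pred=T actual=T -> ctr[3]=3
Ev 5: PC=5 idx=1 pred=N actual=T -> ctr[1]=1
Ev 6: PC=7 idx=3 pred=T actual=T -> ctr[3]=3
Ev 7: PC=7 idx=3 pred=T actual=N -> ctr[3]=2
Ev 8: PC=5 idx=1 pred=N actual=N -> ctr[1]=0
Ev 9: PC=5 idx=1 pred=N actual=N -> ctr[1]=0
Ev 10: PC=7 idx=3 pred=T actual=T -> ctr[3]=3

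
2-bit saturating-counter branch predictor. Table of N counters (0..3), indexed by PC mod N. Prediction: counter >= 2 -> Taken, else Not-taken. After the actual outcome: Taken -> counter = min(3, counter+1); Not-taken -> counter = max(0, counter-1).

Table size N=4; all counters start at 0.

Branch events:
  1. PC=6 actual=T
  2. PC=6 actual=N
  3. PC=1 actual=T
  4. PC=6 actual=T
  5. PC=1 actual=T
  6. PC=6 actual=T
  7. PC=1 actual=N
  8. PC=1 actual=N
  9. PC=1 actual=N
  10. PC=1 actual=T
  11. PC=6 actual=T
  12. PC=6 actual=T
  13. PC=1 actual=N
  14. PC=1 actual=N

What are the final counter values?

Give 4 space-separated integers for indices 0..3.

Answer: 0 0 3 0

Derivation:
Ev 1: PC=6 idx=2 pred=N actual=T -> ctr[2]=1
Ev 2: PC=6 idx=2 pred=N actual=N -> ctr[2]=0
Ev 3: PC=1 idx=1 pred=N actual=T -> ctr[1]=1
Ev 4: PC=6 idx=2 pred=N actual=T -> ctr[2]=1
Ev 5: PC=1 idx=1 pred=N actual=T -> ctr[1]=2
Ev 6: PC=6 idx=2 pred=N actual=T -> ctr[2]=2
Ev 7: PC=1 idx=1 pred=T actual=N -> ctr[1]=1
Ev 8: PC=1 idx=1 pred=N actual=N -> ctr[1]=0
Ev 9: PC=1 idx=1 pred=N actual=N -> ctr[1]=0
Ev 10: PC=1 idx=1 pred=N actual=T -> ctr[1]=1
Ev 11: PC=6 idx=2 pred=T actual=T -> ctr[2]=3
Ev 12: PC=6 idx=2 pred=T actual=T -> ctr[2]=3
Ev 13: PC=1 idx=1 pred=N actual=N -> ctr[1]=0
Ev 14: PC=1 idx=1 pred=N actual=N -> ctr[1]=0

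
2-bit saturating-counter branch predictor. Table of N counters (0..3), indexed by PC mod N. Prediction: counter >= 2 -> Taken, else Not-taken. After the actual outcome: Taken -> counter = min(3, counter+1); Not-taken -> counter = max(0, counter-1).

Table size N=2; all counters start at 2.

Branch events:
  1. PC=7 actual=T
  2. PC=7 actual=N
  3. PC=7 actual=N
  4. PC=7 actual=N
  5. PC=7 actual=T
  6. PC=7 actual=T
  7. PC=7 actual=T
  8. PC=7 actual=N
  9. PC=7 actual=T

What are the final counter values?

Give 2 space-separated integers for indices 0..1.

Ev 1: PC=7 idx=1 pred=T actual=T -> ctr[1]=3
Ev 2: PC=7 idx=1 pred=T actual=N -> ctr[1]=2
Ev 3: PC=7 idx=1 pred=T actual=N -> ctr[1]=1
Ev 4: PC=7 idx=1 pred=N actual=N -> ctr[1]=0
Ev 5: PC=7 idx=1 pred=N actual=T -> ctr[1]=1
Ev 6: PC=7 idx=1 pred=N actual=T -> ctr[1]=2
Ev 7: PC=7 idx=1 pred=T actual=T -> ctr[1]=3
Ev 8: PC=7 idx=1 pred=T actual=N -> ctr[1]=2
Ev 9: PC=7 idx=1 pred=T actual=T -> ctr[1]=3

Answer: 2 3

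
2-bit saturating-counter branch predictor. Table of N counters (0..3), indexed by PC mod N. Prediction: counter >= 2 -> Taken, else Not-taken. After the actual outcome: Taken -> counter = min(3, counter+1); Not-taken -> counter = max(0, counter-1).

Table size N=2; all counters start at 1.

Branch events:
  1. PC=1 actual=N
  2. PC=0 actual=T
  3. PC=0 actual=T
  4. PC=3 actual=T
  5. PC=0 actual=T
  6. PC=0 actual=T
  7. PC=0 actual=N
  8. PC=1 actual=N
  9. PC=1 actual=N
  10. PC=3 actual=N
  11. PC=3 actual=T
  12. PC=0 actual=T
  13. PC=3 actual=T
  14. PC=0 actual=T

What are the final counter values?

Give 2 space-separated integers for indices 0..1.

Ev 1: PC=1 idx=1 pred=N actual=N -> ctr[1]=0
Ev 2: PC=0 idx=0 pred=N actual=T -> ctr[0]=2
Ev 3: PC=0 idx=0 pred=T actual=T -> ctr[0]=3
Ev 4: PC=3 idx=1 pred=N actual=T -> ctr[1]=1
Ev 5: PC=0 idx=0 pred=T actual=T -> ctr[0]=3
Ev 6: PC=0 idx=0 pred=T actual=T -> ctr[0]=3
Ev 7: PC=0 idx=0 pred=T actual=N -> ctr[0]=2
Ev 8: PC=1 idx=1 pred=N actual=N -> ctr[1]=0
Ev 9: PC=1 idx=1 pred=N actual=N -> ctr[1]=0
Ev 10: PC=3 idx=1 pred=N actual=N -> ctr[1]=0
Ev 11: PC=3 idx=1 pred=N actual=T -> ctr[1]=1
Ev 12: PC=0 idx=0 pred=T actual=T -> ctr[0]=3
Ev 13: PC=3 idx=1 pred=N actual=T -> ctr[1]=2
Ev 14: PC=0 idx=0 pred=T actual=T -> ctr[0]=3

Answer: 3 2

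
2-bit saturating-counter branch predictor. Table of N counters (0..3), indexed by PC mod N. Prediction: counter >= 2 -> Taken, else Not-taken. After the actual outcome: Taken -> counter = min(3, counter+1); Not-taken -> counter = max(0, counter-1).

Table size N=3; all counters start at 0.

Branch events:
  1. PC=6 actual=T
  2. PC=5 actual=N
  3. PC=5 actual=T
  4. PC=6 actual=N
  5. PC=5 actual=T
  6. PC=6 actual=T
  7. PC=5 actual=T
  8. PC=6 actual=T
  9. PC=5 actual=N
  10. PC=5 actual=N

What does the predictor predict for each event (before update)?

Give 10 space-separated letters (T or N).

Answer: N N N N N N T N T T

Derivation:
Ev 1: PC=6 idx=0 pred=N actual=T -> ctr[0]=1
Ev 2: PC=5 idx=2 pred=N actual=N -> ctr[2]=0
Ev 3: PC=5 idx=2 pred=N actual=T -> ctr[2]=1
Ev 4: PC=6 idx=0 pred=N actual=N -> ctr[0]=0
Ev 5: PC=5 idx=2 pred=N actual=T -> ctr[2]=2
Ev 6: PC=6 idx=0 pred=N actual=T -> ctr[0]=1
Ev 7: PC=5 idx=2 pred=T actual=T -> ctr[2]=3
Ev 8: PC=6 idx=0 pred=N actual=T -> ctr[0]=2
Ev 9: PC=5 idx=2 pred=T actual=N -> ctr[2]=2
Ev 10: PC=5 idx=2 pred=T actual=N -> ctr[2]=1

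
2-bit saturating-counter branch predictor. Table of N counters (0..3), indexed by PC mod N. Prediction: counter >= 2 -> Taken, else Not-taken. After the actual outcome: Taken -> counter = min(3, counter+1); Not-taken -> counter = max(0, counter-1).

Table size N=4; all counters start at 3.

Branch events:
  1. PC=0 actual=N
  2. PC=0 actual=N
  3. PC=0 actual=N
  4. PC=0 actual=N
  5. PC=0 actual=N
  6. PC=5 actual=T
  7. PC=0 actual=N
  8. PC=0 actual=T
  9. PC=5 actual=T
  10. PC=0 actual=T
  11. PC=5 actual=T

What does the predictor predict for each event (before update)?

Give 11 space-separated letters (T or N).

Ev 1: PC=0 idx=0 pred=T actual=N -> ctr[0]=2
Ev 2: PC=0 idx=0 pred=T actual=N -> ctr[0]=1
Ev 3: PC=0 idx=0 pred=N actual=N -> ctr[0]=0
Ev 4: PC=0 idx=0 pred=N actual=N -> ctr[0]=0
Ev 5: PC=0 idx=0 pred=N actual=N -> ctr[0]=0
Ev 6: PC=5 idx=1 pred=T actual=T -> ctr[1]=3
Ev 7: PC=0 idx=0 pred=N actual=N -> ctr[0]=0
Ev 8: PC=0 idx=0 pred=N actual=T -> ctr[0]=1
Ev 9: PC=5 idx=1 pred=T actual=T -> ctr[1]=3
Ev 10: PC=0 idx=0 pred=N actual=T -> ctr[0]=2
Ev 11: PC=5 idx=1 pred=T actual=T -> ctr[1]=3

Answer: T T N N N T N N T N T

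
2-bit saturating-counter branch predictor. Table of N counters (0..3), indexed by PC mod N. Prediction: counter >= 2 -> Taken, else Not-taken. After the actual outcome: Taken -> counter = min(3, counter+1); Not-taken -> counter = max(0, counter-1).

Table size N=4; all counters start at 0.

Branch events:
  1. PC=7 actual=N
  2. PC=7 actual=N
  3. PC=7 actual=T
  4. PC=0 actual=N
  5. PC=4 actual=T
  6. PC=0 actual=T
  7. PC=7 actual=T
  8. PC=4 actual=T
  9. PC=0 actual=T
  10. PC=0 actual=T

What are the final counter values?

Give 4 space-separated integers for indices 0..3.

Ev 1: PC=7 idx=3 pred=N actual=N -> ctr[3]=0
Ev 2: PC=7 idx=3 pred=N actual=N -> ctr[3]=0
Ev 3: PC=7 idx=3 pred=N actual=T -> ctr[3]=1
Ev 4: PC=0 idx=0 pred=N actual=N -> ctr[0]=0
Ev 5: PC=4 idx=0 pred=N actual=T -> ctr[0]=1
Ev 6: PC=0 idx=0 pred=N actual=T -> ctr[0]=2
Ev 7: PC=7 idx=3 pred=N actual=T -> ctr[3]=2
Ev 8: PC=4 idx=0 pred=T actual=T -> ctr[0]=3
Ev 9: PC=0 idx=0 pred=T actual=T -> ctr[0]=3
Ev 10: PC=0 idx=0 pred=T actual=T -> ctr[0]=3

Answer: 3 0 0 2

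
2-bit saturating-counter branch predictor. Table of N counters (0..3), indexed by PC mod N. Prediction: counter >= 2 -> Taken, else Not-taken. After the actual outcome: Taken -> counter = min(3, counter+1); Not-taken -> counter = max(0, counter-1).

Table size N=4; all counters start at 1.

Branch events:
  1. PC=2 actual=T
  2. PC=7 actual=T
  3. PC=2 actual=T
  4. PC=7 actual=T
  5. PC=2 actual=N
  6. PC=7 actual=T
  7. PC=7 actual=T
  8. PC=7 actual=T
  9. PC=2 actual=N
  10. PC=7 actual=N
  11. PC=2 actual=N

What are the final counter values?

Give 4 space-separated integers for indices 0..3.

Answer: 1 1 0 2

Derivation:
Ev 1: PC=2 idx=2 pred=N actual=T -> ctr[2]=2
Ev 2: PC=7 idx=3 pred=N actual=T -> ctr[3]=2
Ev 3: PC=2 idx=2 pred=T actual=T -> ctr[2]=3
Ev 4: PC=7 idx=3 pred=T actual=T -> ctr[3]=3
Ev 5: PC=2 idx=2 pred=T actual=N -> ctr[2]=2
Ev 6: PC=7 idx=3 pred=T actual=T -> ctr[3]=3
Ev 7: PC=7 idx=3 pred=T actual=T -> ctr[3]=3
Ev 8: PC=7 idx=3 pred=T actual=T -> ctr[3]=3
Ev 9: PC=2 idx=2 pred=T actual=N -> ctr[2]=1
Ev 10: PC=7 idx=3 pred=T actual=N -> ctr[3]=2
Ev 11: PC=2 idx=2 pred=N actual=N -> ctr[2]=0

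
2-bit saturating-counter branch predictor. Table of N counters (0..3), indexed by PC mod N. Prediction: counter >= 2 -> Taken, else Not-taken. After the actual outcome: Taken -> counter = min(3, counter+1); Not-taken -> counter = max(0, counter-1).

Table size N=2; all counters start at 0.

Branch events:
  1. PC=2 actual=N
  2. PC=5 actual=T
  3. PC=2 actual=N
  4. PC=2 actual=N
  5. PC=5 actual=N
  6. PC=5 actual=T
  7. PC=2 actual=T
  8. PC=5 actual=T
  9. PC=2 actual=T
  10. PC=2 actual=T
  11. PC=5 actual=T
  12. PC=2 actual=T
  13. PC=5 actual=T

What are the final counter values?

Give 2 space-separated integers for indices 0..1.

Ev 1: PC=2 idx=0 pred=N actual=N -> ctr[0]=0
Ev 2: PC=5 idx=1 pred=N actual=T -> ctr[1]=1
Ev 3: PC=2 idx=0 pred=N actual=N -> ctr[0]=0
Ev 4: PC=2 idx=0 pred=N actual=N -> ctr[0]=0
Ev 5: PC=5 idx=1 pred=N actual=N -> ctr[1]=0
Ev 6: PC=5 idx=1 pred=N actual=T -> ctr[1]=1
Ev 7: PC=2 idx=0 pred=N actual=T -> ctr[0]=1
Ev 8: PC=5 idx=1 pred=N actual=T -> ctr[1]=2
Ev 9: PC=2 idx=0 pred=N actual=T -> ctr[0]=2
Ev 10: PC=2 idx=0 pred=T actual=T -> ctr[0]=3
Ev 11: PC=5 idx=1 pred=T actual=T -> ctr[1]=3
Ev 12: PC=2 idx=0 pred=T actual=T -> ctr[0]=3
Ev 13: PC=5 idx=1 pred=T actual=T -> ctr[1]=3

Answer: 3 3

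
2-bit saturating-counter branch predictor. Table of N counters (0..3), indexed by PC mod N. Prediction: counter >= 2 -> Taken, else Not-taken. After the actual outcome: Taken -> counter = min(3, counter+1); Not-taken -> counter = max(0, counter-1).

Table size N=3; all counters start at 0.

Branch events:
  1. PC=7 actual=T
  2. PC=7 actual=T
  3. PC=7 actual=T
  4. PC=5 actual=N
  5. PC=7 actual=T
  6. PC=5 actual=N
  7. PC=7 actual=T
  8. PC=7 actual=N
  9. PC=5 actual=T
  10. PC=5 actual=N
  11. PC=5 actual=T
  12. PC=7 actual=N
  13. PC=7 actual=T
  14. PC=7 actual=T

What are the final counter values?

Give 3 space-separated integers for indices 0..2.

Ev 1: PC=7 idx=1 pred=N actual=T -> ctr[1]=1
Ev 2: PC=7 idx=1 pred=N actual=T -> ctr[1]=2
Ev 3: PC=7 idx=1 pred=T actual=T -> ctr[1]=3
Ev 4: PC=5 idx=2 pred=N actual=N -> ctr[2]=0
Ev 5: PC=7 idx=1 pred=T actual=T -> ctr[1]=3
Ev 6: PC=5 idx=2 pred=N actual=N -> ctr[2]=0
Ev 7: PC=7 idx=1 pred=T actual=T -> ctr[1]=3
Ev 8: PC=7 idx=1 pred=T actual=N -> ctr[1]=2
Ev 9: PC=5 idx=2 pred=N actual=T -> ctr[2]=1
Ev 10: PC=5 idx=2 pred=N actual=N -> ctr[2]=0
Ev 11: PC=5 idx=2 pred=N actual=T -> ctr[2]=1
Ev 12: PC=7 idx=1 pred=T actual=N -> ctr[1]=1
Ev 13: PC=7 idx=1 pred=N actual=T -> ctr[1]=2
Ev 14: PC=7 idx=1 pred=T actual=T -> ctr[1]=3

Answer: 0 3 1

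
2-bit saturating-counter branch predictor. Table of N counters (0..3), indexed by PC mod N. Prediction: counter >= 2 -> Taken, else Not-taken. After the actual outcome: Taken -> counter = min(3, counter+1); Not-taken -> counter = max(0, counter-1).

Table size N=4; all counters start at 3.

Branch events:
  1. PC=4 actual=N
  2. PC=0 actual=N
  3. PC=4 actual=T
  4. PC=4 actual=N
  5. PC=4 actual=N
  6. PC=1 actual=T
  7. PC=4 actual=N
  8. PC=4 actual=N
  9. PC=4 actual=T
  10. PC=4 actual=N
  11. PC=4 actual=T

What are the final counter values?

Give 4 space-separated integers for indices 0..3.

Answer: 1 3 3 3

Derivation:
Ev 1: PC=4 idx=0 pred=T actual=N -> ctr[0]=2
Ev 2: PC=0 idx=0 pred=T actual=N -> ctr[0]=1
Ev 3: PC=4 idx=0 pred=N actual=T -> ctr[0]=2
Ev 4: PC=4 idx=0 pred=T actual=N -> ctr[0]=1
Ev 5: PC=4 idx=0 pred=N actual=N -> ctr[0]=0
Ev 6: PC=1 idx=1 pred=T actual=T -> ctr[1]=3
Ev 7: PC=4 idx=0 pred=N actual=N -> ctr[0]=0
Ev 8: PC=4 idx=0 pred=N actual=N -> ctr[0]=0
Ev 9: PC=4 idx=0 pred=N actual=T -> ctr[0]=1
Ev 10: PC=4 idx=0 pred=N actual=N -> ctr[0]=0
Ev 11: PC=4 idx=0 pred=N actual=T -> ctr[0]=1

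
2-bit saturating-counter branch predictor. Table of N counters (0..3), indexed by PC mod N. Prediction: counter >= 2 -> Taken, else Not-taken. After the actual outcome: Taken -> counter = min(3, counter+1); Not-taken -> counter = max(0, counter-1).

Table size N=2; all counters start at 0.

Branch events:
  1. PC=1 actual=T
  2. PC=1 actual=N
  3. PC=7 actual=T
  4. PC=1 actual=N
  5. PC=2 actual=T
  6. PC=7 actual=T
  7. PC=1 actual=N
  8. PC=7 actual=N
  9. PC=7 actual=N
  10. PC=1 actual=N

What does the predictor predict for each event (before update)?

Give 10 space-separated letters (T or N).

Answer: N N N N N N N N N N

Derivation:
Ev 1: PC=1 idx=1 pred=N actual=T -> ctr[1]=1
Ev 2: PC=1 idx=1 pred=N actual=N -> ctr[1]=0
Ev 3: PC=7 idx=1 pred=N actual=T -> ctr[1]=1
Ev 4: PC=1 idx=1 pred=N actual=N -> ctr[1]=0
Ev 5: PC=2 idx=0 pred=N actual=T -> ctr[0]=1
Ev 6: PC=7 idx=1 pred=N actual=T -> ctr[1]=1
Ev 7: PC=1 idx=1 pred=N actual=N -> ctr[1]=0
Ev 8: PC=7 idx=1 pred=N actual=N -> ctr[1]=0
Ev 9: PC=7 idx=1 pred=N actual=N -> ctr[1]=0
Ev 10: PC=1 idx=1 pred=N actual=N -> ctr[1]=0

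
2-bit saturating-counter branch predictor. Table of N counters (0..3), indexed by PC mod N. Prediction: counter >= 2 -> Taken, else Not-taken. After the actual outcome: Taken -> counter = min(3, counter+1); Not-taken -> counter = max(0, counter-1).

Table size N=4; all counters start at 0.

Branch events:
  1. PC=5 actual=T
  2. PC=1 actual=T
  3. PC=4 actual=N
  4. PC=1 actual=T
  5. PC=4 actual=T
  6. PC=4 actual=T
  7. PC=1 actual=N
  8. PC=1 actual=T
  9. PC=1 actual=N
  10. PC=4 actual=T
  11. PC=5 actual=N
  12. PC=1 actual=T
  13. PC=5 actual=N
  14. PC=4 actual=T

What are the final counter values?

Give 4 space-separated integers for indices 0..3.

Answer: 3 1 0 0

Derivation:
Ev 1: PC=5 idx=1 pred=N actual=T -> ctr[1]=1
Ev 2: PC=1 idx=1 pred=N actual=T -> ctr[1]=2
Ev 3: PC=4 idx=0 pred=N actual=N -> ctr[0]=0
Ev 4: PC=1 idx=1 pred=T actual=T -> ctr[1]=3
Ev 5: PC=4 idx=0 pred=N actual=T -> ctr[0]=1
Ev 6: PC=4 idx=0 pred=N actual=T -> ctr[0]=2
Ev 7: PC=1 idx=1 pred=T actual=N -> ctr[1]=2
Ev 8: PC=1 idx=1 pred=T actual=T -> ctr[1]=3
Ev 9: PC=1 idx=1 pred=T actual=N -> ctr[1]=2
Ev 10: PC=4 idx=0 pred=T actual=T -> ctr[0]=3
Ev 11: PC=5 idx=1 pred=T actual=N -> ctr[1]=1
Ev 12: PC=1 idx=1 pred=N actual=T -> ctr[1]=2
Ev 13: PC=5 idx=1 pred=T actual=N -> ctr[1]=1
Ev 14: PC=4 idx=0 pred=T actual=T -> ctr[0]=3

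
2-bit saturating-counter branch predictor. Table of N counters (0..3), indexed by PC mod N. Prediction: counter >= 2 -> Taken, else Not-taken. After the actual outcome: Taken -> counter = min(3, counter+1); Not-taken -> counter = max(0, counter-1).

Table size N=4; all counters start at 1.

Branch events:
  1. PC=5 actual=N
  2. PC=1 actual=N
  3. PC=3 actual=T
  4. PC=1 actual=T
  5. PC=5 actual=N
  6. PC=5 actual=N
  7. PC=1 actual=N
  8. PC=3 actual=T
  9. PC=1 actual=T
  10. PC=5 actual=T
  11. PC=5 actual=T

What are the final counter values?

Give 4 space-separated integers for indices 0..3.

Ev 1: PC=5 idx=1 pred=N actual=N -> ctr[1]=0
Ev 2: PC=1 idx=1 pred=N actual=N -> ctr[1]=0
Ev 3: PC=3 idx=3 pred=N actual=T -> ctr[3]=2
Ev 4: PC=1 idx=1 pred=N actual=T -> ctr[1]=1
Ev 5: PC=5 idx=1 pred=N actual=N -> ctr[1]=0
Ev 6: PC=5 idx=1 pred=N actual=N -> ctr[1]=0
Ev 7: PC=1 idx=1 pred=N actual=N -> ctr[1]=0
Ev 8: PC=3 idx=3 pred=T actual=T -> ctr[3]=3
Ev 9: PC=1 idx=1 pred=N actual=T -> ctr[1]=1
Ev 10: PC=5 idx=1 pred=N actual=T -> ctr[1]=2
Ev 11: PC=5 idx=1 pred=T actual=T -> ctr[1]=3

Answer: 1 3 1 3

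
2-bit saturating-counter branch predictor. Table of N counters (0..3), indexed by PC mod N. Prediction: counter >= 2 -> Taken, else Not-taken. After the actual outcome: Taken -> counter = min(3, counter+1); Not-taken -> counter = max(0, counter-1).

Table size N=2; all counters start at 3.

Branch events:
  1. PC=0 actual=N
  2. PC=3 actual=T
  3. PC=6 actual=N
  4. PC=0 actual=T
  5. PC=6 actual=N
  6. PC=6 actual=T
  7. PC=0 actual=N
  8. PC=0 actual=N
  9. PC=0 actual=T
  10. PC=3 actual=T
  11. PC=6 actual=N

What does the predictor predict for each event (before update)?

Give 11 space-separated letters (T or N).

Answer: T T T N T N T N N T N

Derivation:
Ev 1: PC=0 idx=0 pred=T actual=N -> ctr[0]=2
Ev 2: PC=3 idx=1 pred=T actual=T -> ctr[1]=3
Ev 3: PC=6 idx=0 pred=T actual=N -> ctr[0]=1
Ev 4: PC=0 idx=0 pred=N actual=T -> ctr[0]=2
Ev 5: PC=6 idx=0 pred=T actual=N -> ctr[0]=1
Ev 6: PC=6 idx=0 pred=N actual=T -> ctr[0]=2
Ev 7: PC=0 idx=0 pred=T actual=N -> ctr[0]=1
Ev 8: PC=0 idx=0 pred=N actual=N -> ctr[0]=0
Ev 9: PC=0 idx=0 pred=N actual=T -> ctr[0]=1
Ev 10: PC=3 idx=1 pred=T actual=T -> ctr[1]=3
Ev 11: PC=6 idx=0 pred=N actual=N -> ctr[0]=0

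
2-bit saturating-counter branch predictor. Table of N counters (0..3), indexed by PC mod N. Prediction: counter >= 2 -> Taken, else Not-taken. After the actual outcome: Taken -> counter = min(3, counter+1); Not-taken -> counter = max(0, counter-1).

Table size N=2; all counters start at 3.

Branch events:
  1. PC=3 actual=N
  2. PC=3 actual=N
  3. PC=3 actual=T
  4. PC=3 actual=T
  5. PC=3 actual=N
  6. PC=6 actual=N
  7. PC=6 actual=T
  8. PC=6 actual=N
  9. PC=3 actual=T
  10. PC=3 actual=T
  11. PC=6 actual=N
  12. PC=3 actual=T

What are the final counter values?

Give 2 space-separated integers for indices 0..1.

Ev 1: PC=3 idx=1 pred=T actual=N -> ctr[1]=2
Ev 2: PC=3 idx=1 pred=T actual=N -> ctr[1]=1
Ev 3: PC=3 idx=1 pred=N actual=T -> ctr[1]=2
Ev 4: PC=3 idx=1 pred=T actual=T -> ctr[1]=3
Ev 5: PC=3 idx=1 pred=T actual=N -> ctr[1]=2
Ev 6: PC=6 idx=0 pred=T actual=N -> ctr[0]=2
Ev 7: PC=6 idx=0 pred=T actual=T -> ctr[0]=3
Ev 8: PC=6 idx=0 pred=T actual=N -> ctr[0]=2
Ev 9: PC=3 idx=1 pred=T actual=T -> ctr[1]=3
Ev 10: PC=3 idx=1 pred=T actual=T -> ctr[1]=3
Ev 11: PC=6 idx=0 pred=T actual=N -> ctr[0]=1
Ev 12: PC=3 idx=1 pred=T actual=T -> ctr[1]=3

Answer: 1 3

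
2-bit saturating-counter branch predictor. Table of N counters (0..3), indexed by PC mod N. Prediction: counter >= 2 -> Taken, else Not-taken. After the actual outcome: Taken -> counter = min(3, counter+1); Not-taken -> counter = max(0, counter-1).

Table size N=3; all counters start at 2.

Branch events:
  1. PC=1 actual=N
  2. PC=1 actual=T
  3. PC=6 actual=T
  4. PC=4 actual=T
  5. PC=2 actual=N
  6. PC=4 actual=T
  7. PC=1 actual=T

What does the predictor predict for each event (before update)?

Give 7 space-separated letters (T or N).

Answer: T N T T T T T

Derivation:
Ev 1: PC=1 idx=1 pred=T actual=N -> ctr[1]=1
Ev 2: PC=1 idx=1 pred=N actual=T -> ctr[1]=2
Ev 3: PC=6 idx=0 pred=T actual=T -> ctr[0]=3
Ev 4: PC=4 idx=1 pred=T actual=T -> ctr[1]=3
Ev 5: PC=2 idx=2 pred=T actual=N -> ctr[2]=1
Ev 6: PC=4 idx=1 pred=T actual=T -> ctr[1]=3
Ev 7: PC=1 idx=1 pred=T actual=T -> ctr[1]=3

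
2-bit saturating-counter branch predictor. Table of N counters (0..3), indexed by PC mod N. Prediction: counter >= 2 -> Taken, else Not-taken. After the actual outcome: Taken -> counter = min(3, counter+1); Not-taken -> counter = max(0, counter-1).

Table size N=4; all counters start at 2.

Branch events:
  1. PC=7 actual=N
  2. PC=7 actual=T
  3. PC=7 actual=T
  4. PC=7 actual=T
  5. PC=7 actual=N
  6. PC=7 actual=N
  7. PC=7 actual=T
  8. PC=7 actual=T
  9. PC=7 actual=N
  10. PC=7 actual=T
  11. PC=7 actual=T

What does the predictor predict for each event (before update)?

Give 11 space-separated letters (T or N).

Answer: T N T T T T N T T T T

Derivation:
Ev 1: PC=7 idx=3 pred=T actual=N -> ctr[3]=1
Ev 2: PC=7 idx=3 pred=N actual=T -> ctr[3]=2
Ev 3: PC=7 idx=3 pred=T actual=T -> ctr[3]=3
Ev 4: PC=7 idx=3 pred=T actual=T -> ctr[3]=3
Ev 5: PC=7 idx=3 pred=T actual=N -> ctr[3]=2
Ev 6: PC=7 idx=3 pred=T actual=N -> ctr[3]=1
Ev 7: PC=7 idx=3 pred=N actual=T -> ctr[3]=2
Ev 8: PC=7 idx=3 pred=T actual=T -> ctr[3]=3
Ev 9: PC=7 idx=3 pred=T actual=N -> ctr[3]=2
Ev 10: PC=7 idx=3 pred=T actual=T -> ctr[3]=3
Ev 11: PC=7 idx=3 pred=T actual=T -> ctr[3]=3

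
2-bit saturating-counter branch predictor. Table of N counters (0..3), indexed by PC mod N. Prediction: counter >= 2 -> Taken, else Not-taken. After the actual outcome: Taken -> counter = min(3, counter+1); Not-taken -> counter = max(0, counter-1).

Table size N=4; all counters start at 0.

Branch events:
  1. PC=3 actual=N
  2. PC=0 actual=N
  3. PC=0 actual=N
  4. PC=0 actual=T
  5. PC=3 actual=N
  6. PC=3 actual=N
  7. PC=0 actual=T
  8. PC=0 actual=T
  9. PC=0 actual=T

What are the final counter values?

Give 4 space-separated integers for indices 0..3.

Answer: 3 0 0 0

Derivation:
Ev 1: PC=3 idx=3 pred=N actual=N -> ctr[3]=0
Ev 2: PC=0 idx=0 pred=N actual=N -> ctr[0]=0
Ev 3: PC=0 idx=0 pred=N actual=N -> ctr[0]=0
Ev 4: PC=0 idx=0 pred=N actual=T -> ctr[0]=1
Ev 5: PC=3 idx=3 pred=N actual=N -> ctr[3]=0
Ev 6: PC=3 idx=3 pred=N actual=N -> ctr[3]=0
Ev 7: PC=0 idx=0 pred=N actual=T -> ctr[0]=2
Ev 8: PC=0 idx=0 pred=T actual=T -> ctr[0]=3
Ev 9: PC=0 idx=0 pred=T actual=T -> ctr[0]=3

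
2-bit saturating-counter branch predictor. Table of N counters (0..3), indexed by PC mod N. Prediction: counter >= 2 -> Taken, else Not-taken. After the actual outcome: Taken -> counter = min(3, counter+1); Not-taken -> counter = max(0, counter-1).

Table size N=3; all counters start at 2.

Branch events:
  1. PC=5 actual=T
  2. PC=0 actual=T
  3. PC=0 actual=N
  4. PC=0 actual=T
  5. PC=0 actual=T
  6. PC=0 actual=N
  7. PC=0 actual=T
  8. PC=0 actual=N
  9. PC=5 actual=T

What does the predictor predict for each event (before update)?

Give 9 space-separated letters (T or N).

Ev 1: PC=5 idx=2 pred=T actual=T -> ctr[2]=3
Ev 2: PC=0 idx=0 pred=T actual=T -> ctr[0]=3
Ev 3: PC=0 idx=0 pred=T actual=N -> ctr[0]=2
Ev 4: PC=0 idx=0 pred=T actual=T -> ctr[0]=3
Ev 5: PC=0 idx=0 pred=T actual=T -> ctr[0]=3
Ev 6: PC=0 idx=0 pred=T actual=N -> ctr[0]=2
Ev 7: PC=0 idx=0 pred=T actual=T -> ctr[0]=3
Ev 8: PC=0 idx=0 pred=T actual=N -> ctr[0]=2
Ev 9: PC=5 idx=2 pred=T actual=T -> ctr[2]=3

Answer: T T T T T T T T T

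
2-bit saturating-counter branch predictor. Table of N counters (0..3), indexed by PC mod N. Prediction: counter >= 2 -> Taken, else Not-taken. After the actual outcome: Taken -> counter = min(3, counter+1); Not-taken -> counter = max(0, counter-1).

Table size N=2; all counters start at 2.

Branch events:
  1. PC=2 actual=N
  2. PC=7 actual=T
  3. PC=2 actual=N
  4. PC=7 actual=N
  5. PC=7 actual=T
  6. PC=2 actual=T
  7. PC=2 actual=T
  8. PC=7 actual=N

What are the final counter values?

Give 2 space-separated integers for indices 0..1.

Ev 1: PC=2 idx=0 pred=T actual=N -> ctr[0]=1
Ev 2: PC=7 idx=1 pred=T actual=T -> ctr[1]=3
Ev 3: PC=2 idx=0 pred=N actual=N -> ctr[0]=0
Ev 4: PC=7 idx=1 pred=T actual=N -> ctr[1]=2
Ev 5: PC=7 idx=1 pred=T actual=T -> ctr[1]=3
Ev 6: PC=2 idx=0 pred=N actual=T -> ctr[0]=1
Ev 7: PC=2 idx=0 pred=N actual=T -> ctr[0]=2
Ev 8: PC=7 idx=1 pred=T actual=N -> ctr[1]=2

Answer: 2 2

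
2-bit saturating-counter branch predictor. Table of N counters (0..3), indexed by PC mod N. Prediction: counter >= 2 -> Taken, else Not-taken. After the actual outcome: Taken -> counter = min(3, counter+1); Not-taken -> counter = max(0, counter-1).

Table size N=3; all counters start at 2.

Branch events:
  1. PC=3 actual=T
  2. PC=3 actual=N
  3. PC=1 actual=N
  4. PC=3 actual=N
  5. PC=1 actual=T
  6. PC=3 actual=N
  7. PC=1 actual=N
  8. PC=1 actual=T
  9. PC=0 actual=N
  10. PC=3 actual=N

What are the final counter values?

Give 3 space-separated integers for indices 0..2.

Ev 1: PC=3 idx=0 pred=T actual=T -> ctr[0]=3
Ev 2: PC=3 idx=0 pred=T actual=N -> ctr[0]=2
Ev 3: PC=1 idx=1 pred=T actual=N -> ctr[1]=1
Ev 4: PC=3 idx=0 pred=T actual=N -> ctr[0]=1
Ev 5: PC=1 idx=1 pred=N actual=T -> ctr[1]=2
Ev 6: PC=3 idx=0 pred=N actual=N -> ctr[0]=0
Ev 7: PC=1 idx=1 pred=T actual=N -> ctr[1]=1
Ev 8: PC=1 idx=1 pred=N actual=T -> ctr[1]=2
Ev 9: PC=0 idx=0 pred=N actual=N -> ctr[0]=0
Ev 10: PC=3 idx=0 pred=N actual=N -> ctr[0]=0

Answer: 0 2 2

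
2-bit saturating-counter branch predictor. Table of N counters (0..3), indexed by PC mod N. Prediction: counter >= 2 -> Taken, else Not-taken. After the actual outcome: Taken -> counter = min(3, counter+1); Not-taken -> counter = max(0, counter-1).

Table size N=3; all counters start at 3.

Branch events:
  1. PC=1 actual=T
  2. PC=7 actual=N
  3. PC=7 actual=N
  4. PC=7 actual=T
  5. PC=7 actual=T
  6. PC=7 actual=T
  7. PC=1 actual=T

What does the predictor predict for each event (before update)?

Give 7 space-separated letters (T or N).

Ev 1: PC=1 idx=1 pred=T actual=T -> ctr[1]=3
Ev 2: PC=7 idx=1 pred=T actual=N -> ctr[1]=2
Ev 3: PC=7 idx=1 pred=T actual=N -> ctr[1]=1
Ev 4: PC=7 idx=1 pred=N actual=T -> ctr[1]=2
Ev 5: PC=7 idx=1 pred=T actual=T -> ctr[1]=3
Ev 6: PC=7 idx=1 pred=T actual=T -> ctr[1]=3
Ev 7: PC=1 idx=1 pred=T actual=T -> ctr[1]=3

Answer: T T T N T T T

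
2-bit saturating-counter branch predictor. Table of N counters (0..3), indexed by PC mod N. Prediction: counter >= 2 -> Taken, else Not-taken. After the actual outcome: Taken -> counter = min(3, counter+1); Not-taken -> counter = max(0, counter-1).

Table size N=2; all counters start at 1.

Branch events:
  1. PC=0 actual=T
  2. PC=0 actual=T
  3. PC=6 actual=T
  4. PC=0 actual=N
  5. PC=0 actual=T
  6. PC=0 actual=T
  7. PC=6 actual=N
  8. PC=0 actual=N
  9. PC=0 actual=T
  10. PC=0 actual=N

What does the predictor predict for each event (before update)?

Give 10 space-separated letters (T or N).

Answer: N T T T T T T T N T

Derivation:
Ev 1: PC=0 idx=0 pred=N actual=T -> ctr[0]=2
Ev 2: PC=0 idx=0 pred=T actual=T -> ctr[0]=3
Ev 3: PC=6 idx=0 pred=T actual=T -> ctr[0]=3
Ev 4: PC=0 idx=0 pred=T actual=N -> ctr[0]=2
Ev 5: PC=0 idx=0 pred=T actual=T -> ctr[0]=3
Ev 6: PC=0 idx=0 pred=T actual=T -> ctr[0]=3
Ev 7: PC=6 idx=0 pred=T actual=N -> ctr[0]=2
Ev 8: PC=0 idx=0 pred=T actual=N -> ctr[0]=1
Ev 9: PC=0 idx=0 pred=N actual=T -> ctr[0]=2
Ev 10: PC=0 idx=0 pred=T actual=N -> ctr[0]=1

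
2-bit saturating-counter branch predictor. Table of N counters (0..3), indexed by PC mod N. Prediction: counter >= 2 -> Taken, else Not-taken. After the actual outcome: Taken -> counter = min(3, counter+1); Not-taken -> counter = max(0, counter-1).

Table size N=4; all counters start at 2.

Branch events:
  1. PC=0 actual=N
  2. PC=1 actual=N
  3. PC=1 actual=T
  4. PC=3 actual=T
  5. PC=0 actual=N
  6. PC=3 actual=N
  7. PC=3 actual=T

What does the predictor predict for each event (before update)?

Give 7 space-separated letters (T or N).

Ev 1: PC=0 idx=0 pred=T actual=N -> ctr[0]=1
Ev 2: PC=1 idx=1 pred=T actual=N -> ctr[1]=1
Ev 3: PC=1 idx=1 pred=N actual=T -> ctr[1]=2
Ev 4: PC=3 idx=3 pred=T actual=T -> ctr[3]=3
Ev 5: PC=0 idx=0 pred=N actual=N -> ctr[0]=0
Ev 6: PC=3 idx=3 pred=T actual=N -> ctr[3]=2
Ev 7: PC=3 idx=3 pred=T actual=T -> ctr[3]=3

Answer: T T N T N T T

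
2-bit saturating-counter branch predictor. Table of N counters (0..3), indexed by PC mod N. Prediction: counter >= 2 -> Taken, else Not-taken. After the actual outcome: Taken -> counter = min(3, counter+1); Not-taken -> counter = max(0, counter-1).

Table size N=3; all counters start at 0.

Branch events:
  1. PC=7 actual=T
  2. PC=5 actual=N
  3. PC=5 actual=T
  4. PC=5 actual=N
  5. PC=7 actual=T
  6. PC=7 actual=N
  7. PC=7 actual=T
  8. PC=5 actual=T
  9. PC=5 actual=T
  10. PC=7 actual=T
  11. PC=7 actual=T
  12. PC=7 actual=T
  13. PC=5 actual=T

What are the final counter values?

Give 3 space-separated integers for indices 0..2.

Ev 1: PC=7 idx=1 pred=N actual=T -> ctr[1]=1
Ev 2: PC=5 idx=2 pred=N actual=N -> ctr[2]=0
Ev 3: PC=5 idx=2 pred=N actual=T -> ctr[2]=1
Ev 4: PC=5 idx=2 pred=N actual=N -> ctr[2]=0
Ev 5: PC=7 idx=1 pred=N actual=T -> ctr[1]=2
Ev 6: PC=7 idx=1 pred=T actual=N -> ctr[1]=1
Ev 7: PC=7 idx=1 pred=N actual=T -> ctr[1]=2
Ev 8: PC=5 idx=2 pred=N actual=T -> ctr[2]=1
Ev 9: PC=5 idx=2 pred=N actual=T -> ctr[2]=2
Ev 10: PC=7 idx=1 pred=T actual=T -> ctr[1]=3
Ev 11: PC=7 idx=1 pred=T actual=T -> ctr[1]=3
Ev 12: PC=7 idx=1 pred=T actual=T -> ctr[1]=3
Ev 13: PC=5 idx=2 pred=T actual=T -> ctr[2]=3

Answer: 0 3 3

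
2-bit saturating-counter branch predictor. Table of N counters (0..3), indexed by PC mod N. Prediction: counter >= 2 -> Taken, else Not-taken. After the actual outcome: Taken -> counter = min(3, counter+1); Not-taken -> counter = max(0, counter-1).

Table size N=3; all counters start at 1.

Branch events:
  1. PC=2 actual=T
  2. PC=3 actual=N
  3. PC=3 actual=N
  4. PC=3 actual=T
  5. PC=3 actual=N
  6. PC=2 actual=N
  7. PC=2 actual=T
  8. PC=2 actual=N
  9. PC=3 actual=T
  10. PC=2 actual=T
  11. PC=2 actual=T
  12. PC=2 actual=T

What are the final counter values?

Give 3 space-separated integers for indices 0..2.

Ev 1: PC=2 idx=2 pred=N actual=T -> ctr[2]=2
Ev 2: PC=3 idx=0 pred=N actual=N -> ctr[0]=0
Ev 3: PC=3 idx=0 pred=N actual=N -> ctr[0]=0
Ev 4: PC=3 idx=0 pred=N actual=T -> ctr[0]=1
Ev 5: PC=3 idx=0 pred=N actual=N -> ctr[0]=0
Ev 6: PC=2 idx=2 pred=T actual=N -> ctr[2]=1
Ev 7: PC=2 idx=2 pred=N actual=T -> ctr[2]=2
Ev 8: PC=2 idx=2 pred=T actual=N -> ctr[2]=1
Ev 9: PC=3 idx=0 pred=N actual=T -> ctr[0]=1
Ev 10: PC=2 idx=2 pred=N actual=T -> ctr[2]=2
Ev 11: PC=2 idx=2 pred=T actual=T -> ctr[2]=3
Ev 12: PC=2 idx=2 pred=T actual=T -> ctr[2]=3

Answer: 1 1 3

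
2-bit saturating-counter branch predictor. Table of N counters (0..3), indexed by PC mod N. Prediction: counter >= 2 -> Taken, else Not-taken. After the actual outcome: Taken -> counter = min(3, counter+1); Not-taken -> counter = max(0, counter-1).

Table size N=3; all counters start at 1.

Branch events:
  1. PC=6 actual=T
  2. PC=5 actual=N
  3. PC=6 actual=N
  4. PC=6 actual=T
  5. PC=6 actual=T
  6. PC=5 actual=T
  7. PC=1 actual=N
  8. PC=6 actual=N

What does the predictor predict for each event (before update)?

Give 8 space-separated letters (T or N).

Ev 1: PC=6 idx=0 pred=N actual=T -> ctr[0]=2
Ev 2: PC=5 idx=2 pred=N actual=N -> ctr[2]=0
Ev 3: PC=6 idx=0 pred=T actual=N -> ctr[0]=1
Ev 4: PC=6 idx=0 pred=N actual=T -> ctr[0]=2
Ev 5: PC=6 idx=0 pred=T actual=T -> ctr[0]=3
Ev 6: PC=5 idx=2 pred=N actual=T -> ctr[2]=1
Ev 7: PC=1 idx=1 pred=N actual=N -> ctr[1]=0
Ev 8: PC=6 idx=0 pred=T actual=N -> ctr[0]=2

Answer: N N T N T N N T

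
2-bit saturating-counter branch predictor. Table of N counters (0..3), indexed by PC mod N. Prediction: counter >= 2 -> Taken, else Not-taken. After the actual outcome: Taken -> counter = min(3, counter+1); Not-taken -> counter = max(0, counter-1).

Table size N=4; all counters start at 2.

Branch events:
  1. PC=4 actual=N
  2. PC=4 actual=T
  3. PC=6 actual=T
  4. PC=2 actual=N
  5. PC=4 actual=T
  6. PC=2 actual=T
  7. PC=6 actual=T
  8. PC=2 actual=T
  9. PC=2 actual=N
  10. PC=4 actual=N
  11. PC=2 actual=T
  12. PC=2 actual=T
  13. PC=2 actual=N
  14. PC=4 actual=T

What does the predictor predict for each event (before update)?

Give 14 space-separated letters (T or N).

Answer: T N T T T T T T T T T T T T

Derivation:
Ev 1: PC=4 idx=0 pred=T actual=N -> ctr[0]=1
Ev 2: PC=4 idx=0 pred=N actual=T -> ctr[0]=2
Ev 3: PC=6 idx=2 pred=T actual=T -> ctr[2]=3
Ev 4: PC=2 idx=2 pred=T actual=N -> ctr[2]=2
Ev 5: PC=4 idx=0 pred=T actual=T -> ctr[0]=3
Ev 6: PC=2 idx=2 pred=T actual=T -> ctr[2]=3
Ev 7: PC=6 idx=2 pred=T actual=T -> ctr[2]=3
Ev 8: PC=2 idx=2 pred=T actual=T -> ctr[2]=3
Ev 9: PC=2 idx=2 pred=T actual=N -> ctr[2]=2
Ev 10: PC=4 idx=0 pred=T actual=N -> ctr[0]=2
Ev 11: PC=2 idx=2 pred=T actual=T -> ctr[2]=3
Ev 12: PC=2 idx=2 pred=T actual=T -> ctr[2]=3
Ev 13: PC=2 idx=2 pred=T actual=N -> ctr[2]=2
Ev 14: PC=4 idx=0 pred=T actual=T -> ctr[0]=3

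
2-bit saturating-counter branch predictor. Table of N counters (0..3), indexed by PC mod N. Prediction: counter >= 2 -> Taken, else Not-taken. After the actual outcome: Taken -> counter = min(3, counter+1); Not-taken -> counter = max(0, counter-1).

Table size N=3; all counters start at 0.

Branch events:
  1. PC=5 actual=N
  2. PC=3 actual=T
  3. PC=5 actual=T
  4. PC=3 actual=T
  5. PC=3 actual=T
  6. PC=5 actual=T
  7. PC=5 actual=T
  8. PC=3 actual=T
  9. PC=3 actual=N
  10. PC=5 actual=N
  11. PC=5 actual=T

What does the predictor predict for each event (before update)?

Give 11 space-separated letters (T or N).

Answer: N N N N T N T T T T T

Derivation:
Ev 1: PC=5 idx=2 pred=N actual=N -> ctr[2]=0
Ev 2: PC=3 idx=0 pred=N actual=T -> ctr[0]=1
Ev 3: PC=5 idx=2 pred=N actual=T -> ctr[2]=1
Ev 4: PC=3 idx=0 pred=N actual=T -> ctr[0]=2
Ev 5: PC=3 idx=0 pred=T actual=T -> ctr[0]=3
Ev 6: PC=5 idx=2 pred=N actual=T -> ctr[2]=2
Ev 7: PC=5 idx=2 pred=T actual=T -> ctr[2]=3
Ev 8: PC=3 idx=0 pred=T actual=T -> ctr[0]=3
Ev 9: PC=3 idx=0 pred=T actual=N -> ctr[0]=2
Ev 10: PC=5 idx=2 pred=T actual=N -> ctr[2]=2
Ev 11: PC=5 idx=2 pred=T actual=T -> ctr[2]=3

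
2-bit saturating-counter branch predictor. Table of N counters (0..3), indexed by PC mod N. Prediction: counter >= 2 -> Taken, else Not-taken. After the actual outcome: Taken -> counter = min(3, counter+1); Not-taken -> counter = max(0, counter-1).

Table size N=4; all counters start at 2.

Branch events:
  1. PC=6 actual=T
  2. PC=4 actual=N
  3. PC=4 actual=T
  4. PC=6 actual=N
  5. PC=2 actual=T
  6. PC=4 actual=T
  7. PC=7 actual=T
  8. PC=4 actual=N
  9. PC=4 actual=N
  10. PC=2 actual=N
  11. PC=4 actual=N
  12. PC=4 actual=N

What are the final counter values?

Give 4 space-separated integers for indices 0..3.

Ev 1: PC=6 idx=2 pred=T actual=T -> ctr[2]=3
Ev 2: PC=4 idx=0 pred=T actual=N -> ctr[0]=1
Ev 3: PC=4 idx=0 pred=N actual=T -> ctr[0]=2
Ev 4: PC=6 idx=2 pred=T actual=N -> ctr[2]=2
Ev 5: PC=2 idx=2 pred=T actual=T -> ctr[2]=3
Ev 6: PC=4 idx=0 pred=T actual=T -> ctr[0]=3
Ev 7: PC=7 idx=3 pred=T actual=T -> ctr[3]=3
Ev 8: PC=4 idx=0 pred=T actual=N -> ctr[0]=2
Ev 9: PC=4 idx=0 pred=T actual=N -> ctr[0]=1
Ev 10: PC=2 idx=2 pred=T actual=N -> ctr[2]=2
Ev 11: PC=4 idx=0 pred=N actual=N -> ctr[0]=0
Ev 12: PC=4 idx=0 pred=N actual=N -> ctr[0]=0

Answer: 0 2 2 3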